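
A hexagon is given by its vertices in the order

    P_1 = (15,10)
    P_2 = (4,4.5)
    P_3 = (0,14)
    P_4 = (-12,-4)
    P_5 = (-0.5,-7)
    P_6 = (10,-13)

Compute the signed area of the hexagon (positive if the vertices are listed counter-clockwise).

Σ = (27.5) + (56) + (168) + (82) + (76.5) + (295) = 705
Signed area = Σ/2 = 352.5 (positive ⇒ counter-clockwise traversal).

352.5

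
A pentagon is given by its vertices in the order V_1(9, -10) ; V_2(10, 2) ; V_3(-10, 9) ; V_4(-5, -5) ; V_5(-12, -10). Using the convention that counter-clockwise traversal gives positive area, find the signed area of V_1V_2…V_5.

V_1→V_2: (9)(2) − (10)(-10) = 118
V_2→V_3: (10)(9) − (-10)(2) = 110
V_3→V_4: (-10)(-5) − (-5)(9) = 95
V_4→V_5: (-5)(-10) − (-12)(-5) = -10
V_5→V_1: (-12)(-10) − (9)(-10) = 210
Σ = 523
Signed area = Σ/2 = 261.5 (positive ⇒ counter-clockwise traversal).

261.5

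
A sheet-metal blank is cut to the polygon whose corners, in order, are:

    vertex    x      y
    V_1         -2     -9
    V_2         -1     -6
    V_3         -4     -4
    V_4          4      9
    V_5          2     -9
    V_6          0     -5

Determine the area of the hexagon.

Apply the shoelace (surveyor's) formula: 2A = Σ (x_i·y_{i+1} − x_{i+1}·y_i), indices taken mod 6.
Cross-terms: 3, -20, -20, -54, -10, -10  ⇒  Σ = -111
Area = |Σ|/2 = 55.5.

55.5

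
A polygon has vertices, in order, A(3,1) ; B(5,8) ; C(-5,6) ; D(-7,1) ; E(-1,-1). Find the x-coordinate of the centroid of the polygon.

-44/51

Apply the shoelace (surveyor's) formula. First the cross-terms c_i = x_i·y_{i+1} − x_{i+1}·y_i:
  19, 70, 37, 8, 2  ⇒  2A = 136, A = 68.
Then Σ (x_i + x_{i+1})·c_i = -352, so x̄ = -352 / (6·68) = -44/51.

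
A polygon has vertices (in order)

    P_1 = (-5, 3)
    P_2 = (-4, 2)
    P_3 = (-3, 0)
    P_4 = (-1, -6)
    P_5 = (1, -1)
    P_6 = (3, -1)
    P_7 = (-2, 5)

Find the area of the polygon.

P_1→P_2: (-5)(2) − (-4)(3) = 2
P_2→P_3: (-4)(0) − (-3)(2) = 6
P_3→P_4: (-3)(-6) − (-1)(0) = 18
P_4→P_5: (-1)(-1) − (1)(-6) = 7
P_5→P_6: (1)(-1) − (3)(-1) = 2
P_6→P_7: (3)(5) − (-2)(-1) = 13
P_7→P_1: (-2)(3) − (-5)(5) = 19
Σ = 67
Area = |Σ|/2 = 33.5.

33.5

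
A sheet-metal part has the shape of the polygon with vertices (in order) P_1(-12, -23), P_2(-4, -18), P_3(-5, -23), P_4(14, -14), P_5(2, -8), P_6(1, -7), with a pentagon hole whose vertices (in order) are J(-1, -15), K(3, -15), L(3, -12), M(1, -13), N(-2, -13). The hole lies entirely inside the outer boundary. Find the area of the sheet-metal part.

150.5

Outer boundary:
Apply the shoelace formula: 2A = Σ (x_i·y_{i+1} − x_{i+1}·y_i), indices taken mod 6.
Σ = (124) + (2) + (392) + (-84) + (-6) + (-107) = 321
Area = |Σ|/2 = 160.5.
Hole:
Σ = (60) + (9) + (-27) + (-39) + (17) = 20
Area = |Σ|/2 = 10.
Net area = 160.5 − 10 = 150.5.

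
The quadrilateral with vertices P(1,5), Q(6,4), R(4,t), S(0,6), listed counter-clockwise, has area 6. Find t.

Write out the shoelace sum; only the two edges meeting at R involve t:
2·Area = [(6·t − 4·4) + (4·6 − 0·t)] + -32
       = 6·t + -24 = 12
⇒ t = 6.

6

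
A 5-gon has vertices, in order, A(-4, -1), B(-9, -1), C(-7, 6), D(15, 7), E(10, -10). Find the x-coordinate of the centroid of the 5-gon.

4.12

Apply the shoelace (surveyor's) formula. First the cross-terms c_i = x_i·y_{i+1} − x_{i+1}·y_i:
  -5, -61, -139, -220, -50  ⇒  2A = -475, A = -237.5.
Then Σ (x_i + x_{i+1})·c_i = -5871, so x̄ = -5871 / (6·(-237.5)) = 4.12.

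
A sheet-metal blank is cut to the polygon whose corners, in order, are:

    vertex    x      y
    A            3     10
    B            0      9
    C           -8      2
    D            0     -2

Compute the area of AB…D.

60.5

A→B: (3)(9) − (0)(10) = 27
B→C: (0)(2) − (-8)(9) = 72
C→D: (-8)(-2) − (0)(2) = 16
D→A: (0)(10) − (3)(-2) = 6
Σ = 121
Area = |Σ|/2 = 60.5.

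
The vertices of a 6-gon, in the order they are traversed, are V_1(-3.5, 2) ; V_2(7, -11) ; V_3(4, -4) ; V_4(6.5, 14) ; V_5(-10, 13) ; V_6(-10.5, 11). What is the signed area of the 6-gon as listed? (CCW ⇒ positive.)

Σ = (24.5) + (16) + (82) + (224.5) + (26.5) + (17.5) = 391
Signed area = Σ/2 = 195.5 (positive ⇒ counter-clockwise traversal).

195.5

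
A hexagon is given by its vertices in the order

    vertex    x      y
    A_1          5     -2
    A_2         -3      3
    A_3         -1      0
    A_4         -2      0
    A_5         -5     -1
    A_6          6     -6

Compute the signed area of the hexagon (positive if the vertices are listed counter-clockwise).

34

Cross-terms: 9, 3, 0, 2, 36, 18  ⇒  Σ = 68
Signed area = Σ/2 = 34 (positive ⇒ counter-clockwise traversal).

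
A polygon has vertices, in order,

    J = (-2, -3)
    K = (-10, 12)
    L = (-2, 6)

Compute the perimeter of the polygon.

|JK| = √((-8)² + (15)²) = √289 = 17
|KL| = √((8)² + (-6)²) = √100 = 10
|LJ| = √((0)² + (-9)²) = √81 = 9
Perimeter = 17 + 10 + 9 = 36.

36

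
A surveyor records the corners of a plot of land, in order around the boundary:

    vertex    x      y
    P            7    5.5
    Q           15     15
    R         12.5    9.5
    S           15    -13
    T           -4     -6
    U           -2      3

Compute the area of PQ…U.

262.75

Cross-terms: 22.5, -45, -305, -142, -24, -32  ⇒  Σ = -525.5
Area = |Σ|/2 = 262.75.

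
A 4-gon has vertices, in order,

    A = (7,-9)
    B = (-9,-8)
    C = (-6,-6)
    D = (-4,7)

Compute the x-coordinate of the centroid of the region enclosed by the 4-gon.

-23/18

Apply the shoelace (surveyor's) formula. First the cross-terms c_i = x_i·y_{i+1} − x_{i+1}·y_i:
  -137, 6, -66, -13  ⇒  2A = -210, A = -105.
Then Σ (x_i + x_{i+1})·c_i = 805, so x̄ = 805 / (6·(-105)) = -23/18.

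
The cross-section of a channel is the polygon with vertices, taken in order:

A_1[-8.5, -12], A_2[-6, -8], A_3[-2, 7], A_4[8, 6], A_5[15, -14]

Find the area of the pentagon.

315.5

Apply the shoelace formula: 2A = Σ (x_i·y_{i+1} − x_{i+1}·y_i), indices taken mod 5.
A_1→A_2: (-8.5)(-8) − (-6)(-12) = -4
A_2→A_3: (-6)(7) − (-2)(-8) = -58
A_3→A_4: (-2)(6) − (8)(7) = -68
A_4→A_5: (8)(-14) − (15)(6) = -202
A_5→A_1: (15)(-12) − (-8.5)(-14) = -299
Σ = -631
Area = |Σ|/2 = 315.5.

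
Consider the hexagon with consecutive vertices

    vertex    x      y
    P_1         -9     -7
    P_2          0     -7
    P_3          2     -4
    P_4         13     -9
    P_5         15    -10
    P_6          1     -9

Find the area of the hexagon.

Σ = (63) + (14) + (34) + (5) + (-125) + (-88) = -97
Area = |Σ|/2 = 48.5.

48.5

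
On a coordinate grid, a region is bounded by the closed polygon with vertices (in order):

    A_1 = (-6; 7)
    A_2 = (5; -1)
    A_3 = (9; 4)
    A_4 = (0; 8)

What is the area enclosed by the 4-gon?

60

Σ = (-29) + (29) + (72) + (48) = 120
Area = |Σ|/2 = 60.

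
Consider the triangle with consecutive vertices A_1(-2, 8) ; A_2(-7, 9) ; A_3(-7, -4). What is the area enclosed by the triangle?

Apply the shoelace formula: 2A = Σ (x_i·y_{i+1} − x_{i+1}·y_i), indices taken mod 3.
Cross-terms: 38, 91, -64  ⇒  Σ = 65
Area = |Σ|/2 = 32.5.

32.5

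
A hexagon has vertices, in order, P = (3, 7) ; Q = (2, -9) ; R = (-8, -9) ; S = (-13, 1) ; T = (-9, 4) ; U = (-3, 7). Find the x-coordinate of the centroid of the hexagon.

-753/196

Apply Gauss's area formula. First the cross-terms c_i = x_i·y_{i+1} − x_{i+1}·y_i:
  -41, -90, -125, -43, -51, -42  ⇒  2A = -392, A = -196.
Then Σ (x_i + x_{i+1})·c_i = 4518, so x̄ = 4518 / (6·(-196)) = -753/196.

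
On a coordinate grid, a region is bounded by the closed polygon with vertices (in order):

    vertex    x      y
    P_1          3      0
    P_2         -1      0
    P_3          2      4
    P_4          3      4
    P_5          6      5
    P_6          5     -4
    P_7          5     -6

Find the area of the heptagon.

Apply the surveyor's formula: 2A = Σ (x_i·y_{i+1} − x_{i+1}·y_i), indices taken mod 7.
Σ = (0) + (-4) + (-4) + (-9) + (-49) + (-10) + (18) = -58
Area = |Σ|/2 = 29.

29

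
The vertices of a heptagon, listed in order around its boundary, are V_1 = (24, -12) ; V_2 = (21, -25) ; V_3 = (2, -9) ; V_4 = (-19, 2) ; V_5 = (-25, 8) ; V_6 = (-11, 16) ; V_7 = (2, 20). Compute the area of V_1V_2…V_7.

Apply the shoelace (surveyor's) formula: 2A = Σ (x_i·y_{i+1} − x_{i+1}·y_i), indices taken mod 7.
Σ = (-348) + (-139) + (-167) + (-102) + (-312) + (-252) + (-504) = -1824
Area = |Σ|/2 = 912.

912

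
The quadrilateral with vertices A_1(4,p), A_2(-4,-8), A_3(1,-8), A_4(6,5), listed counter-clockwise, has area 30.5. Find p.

2

Write out the shoelace sum; only the two edges meeting at A_1 involve p:
2·Area = [(6·p − 4·5) + (4·(-8) − (-4)·p)] + 93
       = 10·p + 41 = 61
⇒ p = 2.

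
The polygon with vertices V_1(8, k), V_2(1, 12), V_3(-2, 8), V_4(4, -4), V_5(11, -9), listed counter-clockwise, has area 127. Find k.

The doubled signed area Σ (x_i y_{i+1} − x_{i+1} y_i) is linear in k.
With k=0 it equals 184; the coefficient of k is 10 (from the two edges through V_1).
So 10·k + 184 = 2·127 = 254 ⇒ k = 7.

7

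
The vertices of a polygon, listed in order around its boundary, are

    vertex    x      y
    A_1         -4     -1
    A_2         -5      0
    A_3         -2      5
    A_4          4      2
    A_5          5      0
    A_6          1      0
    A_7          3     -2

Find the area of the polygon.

A_1→A_2: (-4)(0) − (-5)(-1) = -5
A_2→A_3: (-5)(5) − (-2)(0) = -25
A_3→A_4: (-2)(2) − (4)(5) = -24
A_4→A_5: (4)(0) − (5)(2) = -10
A_5→A_6: (5)(0) − (1)(0) = 0
A_6→A_7: (1)(-2) − (3)(0) = -2
A_7→A_1: (3)(-1) − (-4)(-2) = -11
Σ = -77
Area = |Σ|/2 = 38.5.

38.5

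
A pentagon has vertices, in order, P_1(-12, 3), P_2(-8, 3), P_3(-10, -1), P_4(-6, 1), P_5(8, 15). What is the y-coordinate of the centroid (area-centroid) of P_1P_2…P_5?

527/87

Apply the shoelace (surveyor's) formula. First the cross-terms c_i = x_i·y_{i+1} − x_{i+1}·y_i:
  -12, 38, -16, -98, 204  ⇒  2A = 116, A = 58.
Then Σ (y_i + y_{i+1})·c_i = 2108, so ȳ = 2108 / (6·58) = 527/87.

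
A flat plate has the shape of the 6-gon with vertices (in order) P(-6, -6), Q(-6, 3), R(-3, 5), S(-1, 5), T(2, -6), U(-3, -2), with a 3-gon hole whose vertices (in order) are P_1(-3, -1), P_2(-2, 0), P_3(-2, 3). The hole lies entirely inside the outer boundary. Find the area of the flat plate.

Outer boundary:
Cross-terms: -54, -21, -10, -4, -22, 6  ⇒  Σ = -105
Area = |Σ|/2 = 52.5.
Hole:
Apply the surveyor's formula: 2A = Σ (x_i·y_{i+1} − x_{i+1}·y_i), indices taken mod 3.
Cross-terms: -2, -6, 11  ⇒  Σ = 3
Area = |Σ|/2 = 1.5.
Net area = 52.5 − 1.5 = 51.

51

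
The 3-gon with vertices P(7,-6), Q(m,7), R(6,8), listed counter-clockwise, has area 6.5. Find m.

7

The doubled signed area Σ (x_i y_{i+1} − x_{i+1} y_i) is linear in m.
With m=0 it equals -85; the coefficient of m is 14 (from the two edges through Q).
So 14·m + -85 = 2·6.5 = 13 ⇒ m = 7.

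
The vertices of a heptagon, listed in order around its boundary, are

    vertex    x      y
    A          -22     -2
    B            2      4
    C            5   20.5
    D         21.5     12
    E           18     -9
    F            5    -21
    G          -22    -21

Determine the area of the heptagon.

1085.625

Apply the shoelace formula: 2A = Σ (x_i·y_{i+1} − x_{i+1}·y_i), indices taken mod 7.
Cross-terms: -84, 21, -380.75, -409.5, -333, -567, -418  ⇒  Σ = -2171.25
Area = |Σ|/2 = 1085.625.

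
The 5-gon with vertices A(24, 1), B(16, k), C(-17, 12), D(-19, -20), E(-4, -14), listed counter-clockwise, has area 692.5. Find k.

The doubled signed area Σ (x_i y_{i+1} − x_{i+1} y_i) is linear in k.
With k=0 it equals 1262; the coefficient of k is 41 (from the two edges through B).
So 41·k + 1262 = 2·692.5 = 1385 ⇒ k = 3.

3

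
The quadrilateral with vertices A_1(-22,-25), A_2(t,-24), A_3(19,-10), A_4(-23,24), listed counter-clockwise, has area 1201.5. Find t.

6

Write out the shoelace sum; only the two edges meeting at A_2 involve t:
2·Area = [((-22)·(-24) − t·(-25)) + (t·(-10) − 19·(-24))] + 1329
       = 15·t + 2313 = 2403
⇒ t = 6.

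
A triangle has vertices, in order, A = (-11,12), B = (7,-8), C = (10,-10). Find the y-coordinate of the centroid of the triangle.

-2

Apply Gauss's area formula. First the cross-terms c_i = x_i·y_{i+1} − x_{i+1}·y_i:
  4, 10, 10  ⇒  2A = 24, A = 12.
Then Σ (y_i + y_{i+1})·c_i = -144, so ȳ = -144 / (6·12) = -2.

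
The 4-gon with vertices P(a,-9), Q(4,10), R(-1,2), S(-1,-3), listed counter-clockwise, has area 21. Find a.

-2

Write out the shoelace sum; only the two edges meeting at P involve a:
2·Area = [((-1)·(-9) − a·(-3)) + (a·10 − 4·(-9))] + 23
       = 13·a + 68 = 42
⇒ a = -2.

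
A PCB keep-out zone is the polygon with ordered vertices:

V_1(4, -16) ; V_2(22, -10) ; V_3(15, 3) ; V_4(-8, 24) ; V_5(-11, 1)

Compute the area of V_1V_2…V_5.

Cross-terms: 312, 216, 384, 256, 172  ⇒  Σ = 1340
Area = |Σ|/2 = 670.

670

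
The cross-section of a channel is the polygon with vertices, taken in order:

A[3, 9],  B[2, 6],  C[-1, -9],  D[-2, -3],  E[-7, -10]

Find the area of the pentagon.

30.5

Apply the surveyor's formula: 2A = Σ (x_i·y_{i+1} − x_{i+1}·y_i), indices taken mod 5.
A→B: (3)(6) − (2)(9) = 0
B→C: (2)(-9) − (-1)(6) = -12
C→D: (-1)(-3) − (-2)(-9) = -15
D→E: (-2)(-10) − (-7)(-3) = -1
E→A: (-7)(9) − (3)(-10) = -33
Σ = -61
Area = |Σ|/2 = 30.5.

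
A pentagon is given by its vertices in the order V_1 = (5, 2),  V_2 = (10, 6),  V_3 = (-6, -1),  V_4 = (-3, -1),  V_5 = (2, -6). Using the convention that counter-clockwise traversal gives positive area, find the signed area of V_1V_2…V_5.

V_1→V_2: (5)(6) − (10)(2) = 10
V_2→V_3: (10)(-1) − (-6)(6) = 26
V_3→V_4: (-6)(-1) − (-3)(-1) = 3
V_4→V_5: (-3)(-6) − (2)(-1) = 20
V_5→V_1: (2)(2) − (5)(-6) = 34
Σ = 93
Signed area = Σ/2 = 46.5 (positive ⇒ counter-clockwise traversal).

46.5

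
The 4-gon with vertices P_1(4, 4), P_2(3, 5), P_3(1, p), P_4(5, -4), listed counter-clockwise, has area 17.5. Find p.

0

Write out the shoelace sum; only the two edges meeting at P_3 involve p:
2·Area = [(3·p − 1·5) + (1·(-4) − 5·p)] + 44
       = -2·p + 35 = 35
⇒ p = 0.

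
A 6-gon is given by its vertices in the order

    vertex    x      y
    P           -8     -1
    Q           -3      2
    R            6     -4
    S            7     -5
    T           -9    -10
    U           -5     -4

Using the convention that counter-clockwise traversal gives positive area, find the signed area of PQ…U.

Apply the shoelace (surveyor's) formula: 2A = Σ (x_i·y_{i+1} − x_{i+1}·y_i), indices taken mod 6.
P→Q: (-8)(2) − (-3)(-1) = -19
Q→R: (-3)(-4) − (6)(2) = 0
R→S: (6)(-5) − (7)(-4) = -2
S→T: (7)(-10) − (-9)(-5) = -115
T→U: (-9)(-4) − (-5)(-10) = -14
U→P: (-5)(-1) − (-8)(-4) = -27
Σ = -177
Signed area = Σ/2 = -88.5 (negative ⇒ clockwise traversal).

-88.5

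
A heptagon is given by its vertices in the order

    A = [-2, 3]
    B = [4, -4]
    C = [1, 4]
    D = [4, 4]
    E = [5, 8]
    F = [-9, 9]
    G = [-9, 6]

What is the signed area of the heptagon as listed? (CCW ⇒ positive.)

72.5

A→B: (-2)(-4) − (4)(3) = -4
B→C: (4)(4) − (1)(-4) = 20
C→D: (1)(4) − (4)(4) = -12
D→E: (4)(8) − (5)(4) = 12
E→F: (5)(9) − (-9)(8) = 117
F→G: (-9)(6) − (-9)(9) = 27
G→A: (-9)(3) − (-2)(6) = -15
Σ = 145
Signed area = Σ/2 = 72.5 (positive ⇒ counter-clockwise traversal).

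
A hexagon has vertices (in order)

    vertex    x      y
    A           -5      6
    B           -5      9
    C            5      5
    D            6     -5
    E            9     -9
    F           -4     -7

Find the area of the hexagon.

153.5

Apply the shoelace (surveyor's) formula: 2A = Σ (x_i·y_{i+1} − x_{i+1}·y_i), indices taken mod 6.
A→B: (-5)(9) − (-5)(6) = -15
B→C: (-5)(5) − (5)(9) = -70
C→D: (5)(-5) − (6)(5) = -55
D→E: (6)(-9) − (9)(-5) = -9
E→F: (9)(-7) − (-4)(-9) = -99
F→A: (-4)(6) − (-5)(-7) = -59
Σ = -307
Area = |Σ|/2 = 153.5.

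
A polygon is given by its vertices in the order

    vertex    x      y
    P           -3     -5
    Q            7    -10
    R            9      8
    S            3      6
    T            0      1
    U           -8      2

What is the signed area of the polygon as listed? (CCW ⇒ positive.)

Apply the shoelace formula: 2A = Σ (x_i·y_{i+1} − x_{i+1}·y_i), indices taken mod 6.
P→Q: (-3)(-10) − (7)(-5) = 65
Q→R: (7)(8) − (9)(-10) = 146
R→S: (9)(6) − (3)(8) = 30
S→T: (3)(1) − (0)(6) = 3
T→U: (0)(2) − (-8)(1) = 8
U→P: (-8)(-5) − (-3)(2) = 46
Σ = 298
Signed area = Σ/2 = 149 (positive ⇒ counter-clockwise traversal).

149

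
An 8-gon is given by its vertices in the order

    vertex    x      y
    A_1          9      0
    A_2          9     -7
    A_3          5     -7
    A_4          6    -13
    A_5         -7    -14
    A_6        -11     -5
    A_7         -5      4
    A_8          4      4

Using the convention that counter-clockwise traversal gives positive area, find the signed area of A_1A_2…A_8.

Σ = (-63) + (-28) + (-23) + (-175) + (-119) + (-69) + (-36) + (-36) = -549
Signed area = Σ/2 = -274.5 (negative ⇒ clockwise traversal).

-274.5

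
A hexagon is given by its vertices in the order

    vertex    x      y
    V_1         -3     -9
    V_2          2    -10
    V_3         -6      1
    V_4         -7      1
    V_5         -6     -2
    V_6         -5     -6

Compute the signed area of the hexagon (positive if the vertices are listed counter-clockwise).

Apply the surveyor's formula: 2A = Σ (x_i·y_{i+1} − x_{i+1}·y_i), indices taken mod 6.
Cross-terms: 48, -58, 1, 20, 26, 27  ⇒  Σ = 64
Signed area = Σ/2 = 32 (positive ⇒ counter-clockwise traversal).

32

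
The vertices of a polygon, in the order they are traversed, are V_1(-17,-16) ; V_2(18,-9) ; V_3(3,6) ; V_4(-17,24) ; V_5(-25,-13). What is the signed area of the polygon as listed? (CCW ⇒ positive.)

Apply the surveyor's formula: 2A = Σ (x_i·y_{i+1} − x_{i+1}·y_i), indices taken mod 5.
Σ = (441) + (135) + (174) + (821) + (179) = 1750
Signed area = Σ/2 = 875 (positive ⇒ counter-clockwise traversal).

875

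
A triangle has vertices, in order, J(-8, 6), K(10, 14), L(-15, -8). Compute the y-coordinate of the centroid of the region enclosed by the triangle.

4

Apply the shoelace formula. First the cross-terms c_i = x_i·y_{i+1} − x_{i+1}·y_i:
  -172, 130, -154  ⇒  2A = -196, A = -98.
Then Σ (y_i + y_{i+1})·c_i = -2352, so ȳ = -2352 / (6·(-98)) = 4.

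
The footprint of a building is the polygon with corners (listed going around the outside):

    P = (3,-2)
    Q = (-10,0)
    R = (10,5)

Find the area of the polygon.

52.5

Apply the shoelace (surveyor's) formula: 2A = Σ (x_i·y_{i+1} − x_{i+1}·y_i), indices taken mod 3.
Σ = (-20) + (-50) + (-35) = -105
Area = |Σ|/2 = 52.5.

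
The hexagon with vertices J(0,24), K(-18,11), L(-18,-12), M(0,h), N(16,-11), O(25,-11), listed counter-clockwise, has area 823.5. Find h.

Write out the shoelace sum; only the two edges meeting at M involve h:
2·Area = [((-18)·h − 0·(-12)) + (0·(-11) − 16·h)] + 1545
       = -34·h + 1545 = 1647
⇒ h = -3.

-3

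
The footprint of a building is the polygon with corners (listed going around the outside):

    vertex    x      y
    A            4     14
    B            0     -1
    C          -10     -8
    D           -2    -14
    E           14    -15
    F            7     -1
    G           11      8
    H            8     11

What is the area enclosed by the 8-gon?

309.5

Apply the surveyor's formula: 2A = Σ (x_i·y_{i+1} − x_{i+1}·y_i), indices taken mod 8.
A→B: (4)(-1) − (0)(14) = -4
B→C: (0)(-8) − (-10)(-1) = -10
C→D: (-10)(-14) − (-2)(-8) = 124
D→E: (-2)(-15) − (14)(-14) = 226
E→F: (14)(-1) − (7)(-15) = 91
F→G: (7)(8) − (11)(-1) = 67
G→H: (11)(11) − (8)(8) = 57
H→A: (8)(14) − (4)(11) = 68
Σ = 619
Area = |Σ|/2 = 309.5.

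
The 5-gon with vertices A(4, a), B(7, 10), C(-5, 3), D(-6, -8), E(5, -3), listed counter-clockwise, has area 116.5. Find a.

Write out the shoelace sum; only the two edges meeting at A involve a:
2·Area = [(5·a − 4·(-3)) + (4·10 − 7·a)] + 187
       = -2·a + 239 = 233
⇒ a = 3.

3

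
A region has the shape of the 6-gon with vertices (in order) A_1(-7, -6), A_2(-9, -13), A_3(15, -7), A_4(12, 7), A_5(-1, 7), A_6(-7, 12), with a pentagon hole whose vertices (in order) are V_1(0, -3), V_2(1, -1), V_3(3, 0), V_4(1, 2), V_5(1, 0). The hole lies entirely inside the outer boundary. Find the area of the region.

365.5

Outer boundary:
Apply the surveyor's formula: 2A = Σ (x_i·y_{i+1} − x_{i+1}·y_i), indices taken mod 6.
A_1→A_2: (-7)(-13) − (-9)(-6) = 37
A_2→A_3: (-9)(-7) − (15)(-13) = 258
A_3→A_4: (15)(7) − (12)(-7) = 189
A_4→A_5: (12)(7) − (-1)(7) = 91
A_5→A_6: (-1)(12) − (-7)(7) = 37
A_6→A_1: (-7)(-6) − (-7)(12) = 126
Σ = 738
Area = |Σ|/2 = 369.
Hole:
Apply the shoelace formula: 2A = Σ (x_i·y_{i+1} − x_{i+1}·y_i), indices taken mod 5.
Σ = (3) + (3) + (6) + (-2) + (-3) = 7
Area = |Σ|/2 = 3.5.
Net area = 369 − 3.5 = 365.5.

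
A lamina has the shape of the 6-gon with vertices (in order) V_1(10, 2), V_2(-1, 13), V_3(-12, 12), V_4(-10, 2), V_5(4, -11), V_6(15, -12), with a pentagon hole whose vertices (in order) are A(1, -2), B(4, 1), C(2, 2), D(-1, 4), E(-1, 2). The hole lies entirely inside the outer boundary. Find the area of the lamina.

Outer boundary:
Apply the shoelace formula: 2A = Σ (x_i·y_{i+1} − x_{i+1}·y_i), indices taken mod 6.
V_1→V_2: (10)(13) − (-1)(2) = 132
V_2→V_3: (-1)(12) − (-12)(13) = 144
V_3→V_4: (-12)(2) − (-10)(12) = 96
V_4→V_5: (-10)(-11) − (4)(2) = 102
V_5→V_6: (4)(-12) − (15)(-11) = 117
V_6→V_1: (15)(2) − (10)(-12) = 150
Σ = 741
Area = |Σ|/2 = 370.5.
Hole:
Apply the shoelace (surveyor's) formula: 2A = Σ (x_i·y_{i+1} − x_{i+1}·y_i), indices taken mod 5.
Cross-terms: 9, 6, 10, 2, 0  ⇒  Σ = 27
Area = |Σ|/2 = 13.5.
Net area = 370.5 − 13.5 = 357.

357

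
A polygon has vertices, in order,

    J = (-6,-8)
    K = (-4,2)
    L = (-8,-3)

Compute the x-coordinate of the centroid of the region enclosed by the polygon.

Apply the surveyor's formula. First the cross-terms c_i = x_i·y_{i+1} − x_{i+1}·y_i:
  -44, 28, 46  ⇒  2A = 30, A = 15.
Then Σ (x_i + x_{i+1})·c_i = -540, so x̄ = -540 / (6·15) = -6.

-6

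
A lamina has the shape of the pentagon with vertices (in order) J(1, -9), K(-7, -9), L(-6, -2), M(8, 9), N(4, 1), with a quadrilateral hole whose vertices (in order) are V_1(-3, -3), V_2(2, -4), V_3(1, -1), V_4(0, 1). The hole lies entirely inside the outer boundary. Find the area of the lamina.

Outer boundary:
Cross-terms: -72, -40, -38, -28, -37  ⇒  Σ = -215
Area = |Σ|/2 = 107.5.
Hole:
Apply the surveyor's formula: 2A = Σ (x_i·y_{i+1} − x_{i+1}·y_i), indices taken mod 4.
Σ = (18) + (2) + (1) + (3) = 24
Area = |Σ|/2 = 12.
Net area = 107.5 − 12 = 95.5.

95.5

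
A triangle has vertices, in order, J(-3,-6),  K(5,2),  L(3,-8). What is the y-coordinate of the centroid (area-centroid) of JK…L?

-4

Apply the surveyor's formula. First the cross-terms c_i = x_i·y_{i+1} − x_{i+1}·y_i:
  24, -46, -42  ⇒  2A = -64, A = -32.
Then Σ (y_i + y_{i+1})·c_i = 768, so ȳ = 768 / (6·(-32)) = -4.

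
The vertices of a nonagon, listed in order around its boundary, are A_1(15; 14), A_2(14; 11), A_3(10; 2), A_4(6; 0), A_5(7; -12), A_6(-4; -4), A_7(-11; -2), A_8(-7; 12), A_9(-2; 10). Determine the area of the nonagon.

Apply the surveyor's formula: 2A = Σ (x_i·y_{i+1} − x_{i+1}·y_i), indices taken mod 9.
Σ = (-31) + (-82) + (-12) + (-72) + (-76) + (-36) + (-146) + (-46) + (-178) = -679
Area = |Σ|/2 = 339.5.

339.5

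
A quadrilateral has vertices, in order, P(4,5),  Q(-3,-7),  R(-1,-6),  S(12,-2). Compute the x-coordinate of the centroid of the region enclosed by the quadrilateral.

123/28

Apply the shoelace (surveyor's) formula. First the cross-terms c_i = x_i·y_{i+1} − x_{i+1}·y_i:
  -13, 11, 74, 68  ⇒  2A = 140, A = 70.
Then Σ (x_i + x_{i+1})·c_i = 1845, so x̄ = 1845 / (6·70) = 123/28.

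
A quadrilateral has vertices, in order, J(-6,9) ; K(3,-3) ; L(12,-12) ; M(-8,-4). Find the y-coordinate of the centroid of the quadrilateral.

-590/249

Apply the surveyor's formula. First the cross-terms c_i = x_i·y_{i+1} − x_{i+1}·y_i:
  -9, 0, -144, -96  ⇒  2A = -249, A = -124.5.
Then Σ (y_i + y_{i+1})·c_i = 1770, so ȳ = 1770 / (6·(-124.5)) = -590/249.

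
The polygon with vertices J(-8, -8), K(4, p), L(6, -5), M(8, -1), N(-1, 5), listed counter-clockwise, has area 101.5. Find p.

-5

The doubled signed area Σ (x_i y_{i+1} − x_{i+1} y_i) is linear in p.
With p=0 it equals 133; the coefficient of p is -14 (from the two edges through K).
So -14·p + 133 = 2·101.5 = 203 ⇒ p = -5.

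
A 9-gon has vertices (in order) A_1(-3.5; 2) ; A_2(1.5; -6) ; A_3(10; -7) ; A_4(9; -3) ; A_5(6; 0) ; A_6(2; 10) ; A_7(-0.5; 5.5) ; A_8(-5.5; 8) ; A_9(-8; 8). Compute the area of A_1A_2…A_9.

126.375

Apply the shoelace formula: 2A = Σ (x_i·y_{i+1} − x_{i+1}·y_i), indices taken mod 9.
Cross-terms: 18, 49.5, 33, 18, 60, 16, 26.25, 20, 12  ⇒  Σ = 252.75
Area = |Σ|/2 = 126.375.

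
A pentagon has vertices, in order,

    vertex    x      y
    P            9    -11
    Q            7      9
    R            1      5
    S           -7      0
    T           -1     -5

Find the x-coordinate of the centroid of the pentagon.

449/155

Apply Gauss's area formula. First the cross-terms c_i = x_i·y_{i+1} − x_{i+1}·y_i:
  158, 26, 35, 35, 56  ⇒  2A = 310, A = 155.
Then Σ (x_i + x_{i+1})·c_i = 2694, so x̄ = 2694 / (6·155) = 449/155.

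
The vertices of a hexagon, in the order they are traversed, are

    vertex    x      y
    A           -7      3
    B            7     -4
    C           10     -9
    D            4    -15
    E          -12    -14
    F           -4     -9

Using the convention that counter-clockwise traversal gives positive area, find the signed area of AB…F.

-194.5

A→B: (-7)(-4) − (7)(3) = 7
B→C: (7)(-9) − (10)(-4) = -23
C→D: (10)(-15) − (4)(-9) = -114
D→E: (4)(-14) − (-12)(-15) = -236
E→F: (-12)(-9) − (-4)(-14) = 52
F→A: (-4)(3) − (-7)(-9) = -75
Σ = -389
Signed area = Σ/2 = -194.5 (negative ⇒ clockwise traversal).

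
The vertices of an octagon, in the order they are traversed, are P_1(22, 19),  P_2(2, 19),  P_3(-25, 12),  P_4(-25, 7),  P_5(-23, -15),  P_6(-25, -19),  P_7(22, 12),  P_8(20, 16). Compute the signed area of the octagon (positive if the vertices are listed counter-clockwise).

Σ = (380) + (499) + (125) + (536) + (62) + (118) + (112) + (28) = 1860
Signed area = Σ/2 = 930 (positive ⇒ counter-clockwise traversal).

930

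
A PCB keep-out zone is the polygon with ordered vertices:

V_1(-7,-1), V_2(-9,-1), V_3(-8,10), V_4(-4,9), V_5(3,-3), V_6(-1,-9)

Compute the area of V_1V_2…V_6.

119.5

Apply the shoelace formula: 2A = Σ (x_i·y_{i+1} − x_{i+1}·y_i), indices taken mod 6.
Σ = (-2) + (-98) + (-32) + (-15) + (-30) + (-62) = -239
Area = |Σ|/2 = 119.5.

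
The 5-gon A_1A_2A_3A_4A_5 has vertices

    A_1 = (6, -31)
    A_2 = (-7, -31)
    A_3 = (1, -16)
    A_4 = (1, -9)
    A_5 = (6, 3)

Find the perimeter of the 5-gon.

|A_1A_2| = √((-13)² + (0)²) = √169 = 13
|A_2A_3| = √((8)² + (15)²) = √289 = 17
|A_3A_4| = √((0)² + (7)²) = √49 = 7
|A_4A_5| = √((5)² + (12)²) = √169 = 13
|A_5A_1| = √((0)² + (-34)²) = √1156 = 34
Perimeter = 13 + 17 + 7 + 13 + 34 = 84.

84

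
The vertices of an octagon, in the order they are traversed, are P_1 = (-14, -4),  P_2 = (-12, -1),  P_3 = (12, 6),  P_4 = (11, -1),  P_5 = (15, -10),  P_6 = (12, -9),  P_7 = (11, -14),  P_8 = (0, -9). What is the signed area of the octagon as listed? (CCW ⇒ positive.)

Σ = (-34) + (-60) + (-78) + (-95) + (-15) + (-69) + (-99) + (-126) = -576
Signed area = Σ/2 = -288 (negative ⇒ clockwise traversal).

-288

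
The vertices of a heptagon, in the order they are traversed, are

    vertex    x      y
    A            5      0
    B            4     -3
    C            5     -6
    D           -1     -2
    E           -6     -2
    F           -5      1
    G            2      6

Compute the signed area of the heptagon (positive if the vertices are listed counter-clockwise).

Cross-terms: -15, -9, -16, -10, -16, -32, -30  ⇒  Σ = -128
Signed area = Σ/2 = -64 (negative ⇒ clockwise traversal).

-64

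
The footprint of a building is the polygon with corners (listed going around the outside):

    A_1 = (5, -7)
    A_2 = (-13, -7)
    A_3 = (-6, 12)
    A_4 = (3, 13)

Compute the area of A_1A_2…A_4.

Apply Gauss's area formula: 2A = Σ (x_i·y_{i+1} − x_{i+1}·y_i), indices taken mod 4.
A_1→A_2: (5)(-7) − (-13)(-7) = -126
A_2→A_3: (-13)(12) − (-6)(-7) = -198
A_3→A_4: (-6)(13) − (3)(12) = -114
A_4→A_1: (3)(-7) − (5)(13) = -86
Σ = -524
Area = |Σ|/2 = 262.

262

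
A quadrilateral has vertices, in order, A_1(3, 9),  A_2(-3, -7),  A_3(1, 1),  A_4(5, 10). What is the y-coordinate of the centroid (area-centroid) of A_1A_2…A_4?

Apply the shoelace (surveyor's) formula. First the cross-terms c_i = x_i·y_{i+1} − x_{i+1}·y_i:
  6, 4, 5, 15  ⇒  2A = 30, A = 15.
Then Σ (y_i + y_{i+1})·c_i = 328, so ȳ = 328 / (6·15) = 164/45.

164/45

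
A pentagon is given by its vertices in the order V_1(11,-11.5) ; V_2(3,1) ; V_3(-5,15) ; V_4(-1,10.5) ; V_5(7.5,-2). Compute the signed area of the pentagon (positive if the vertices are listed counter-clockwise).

-41.5

Σ = (45.5) + (50) + (-37.5) + (-76.75) + (-64.25) = -83
Signed area = Σ/2 = -41.5 (negative ⇒ clockwise traversal).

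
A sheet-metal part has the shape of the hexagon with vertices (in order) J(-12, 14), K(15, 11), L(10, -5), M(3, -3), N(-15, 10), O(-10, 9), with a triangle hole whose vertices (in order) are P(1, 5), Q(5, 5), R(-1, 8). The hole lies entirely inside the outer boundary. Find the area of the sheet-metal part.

Outer boundary:
Apply the surveyor's formula: 2A = Σ (x_i·y_{i+1} − x_{i+1}·y_i), indices taken mod 6.
J→K: (-12)(11) − (15)(14) = -342
K→L: (15)(-5) − (10)(11) = -185
L→M: (10)(-3) − (3)(-5) = -15
M→N: (3)(10) − (-15)(-3) = -15
N→O: (-15)(9) − (-10)(10) = -35
O→J: (-10)(14) − (-12)(9) = -32
Σ = -624
Area = |Σ|/2 = 312.
Hole:
Σ = (-20) + (45) + (-13) = 12
Area = |Σ|/2 = 6.
Net area = 312 − 6 = 306.

306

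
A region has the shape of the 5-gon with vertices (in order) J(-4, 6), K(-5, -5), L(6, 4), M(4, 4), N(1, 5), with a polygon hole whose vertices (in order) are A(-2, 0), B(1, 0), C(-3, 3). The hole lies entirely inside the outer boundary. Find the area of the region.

Outer boundary:
Apply the surveyor's formula: 2A = Σ (x_i·y_{i+1} − x_{i+1}·y_i), indices taken mod 5.
J→K: (-4)(-5) − (-5)(6) = 50
K→L: (-5)(4) − (6)(-5) = 10
L→M: (6)(4) − (4)(4) = 8
M→N: (4)(5) − (1)(4) = 16
N→J: (1)(6) − (-4)(5) = 26
Σ = 110
Area = |Σ|/2 = 55.
Hole:
Cross-terms: 0, 3, 6  ⇒  Σ = 9
Area = |Σ|/2 = 4.5.
Net area = 55 − 4.5 = 50.5.

50.5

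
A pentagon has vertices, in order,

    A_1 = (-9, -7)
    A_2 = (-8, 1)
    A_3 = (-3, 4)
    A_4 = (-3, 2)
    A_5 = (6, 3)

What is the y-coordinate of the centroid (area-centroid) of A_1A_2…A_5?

Apply the shoelace formula. First the cross-terms c_i = x_i·y_{i+1} − x_{i+1}·y_i:
  -65, -29, 6, -21, -15  ⇒  2A = -124, A = -62.
Then Σ (y_i + y_{i+1})·c_i = 236, so ȳ = 236 / (6·(-62)) = -59/93.

-59/93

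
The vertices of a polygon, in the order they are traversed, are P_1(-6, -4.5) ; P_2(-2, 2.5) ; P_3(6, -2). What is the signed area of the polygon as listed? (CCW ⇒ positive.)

-37

P_1→P_2: (-6)(2.5) − (-2)(-4.5) = -24
P_2→P_3: (-2)(-2) − (6)(2.5) = -11
P_3→P_1: (6)(-4.5) − (-6)(-2) = -39
Σ = -74
Signed area = Σ/2 = -37 (negative ⇒ clockwise traversal).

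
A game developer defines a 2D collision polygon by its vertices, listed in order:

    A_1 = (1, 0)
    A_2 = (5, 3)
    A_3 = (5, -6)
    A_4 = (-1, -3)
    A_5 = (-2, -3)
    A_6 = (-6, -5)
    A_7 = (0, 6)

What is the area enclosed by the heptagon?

58

Σ = (3) + (-45) + (-21) + (-3) + (-8) + (-36) + (-6) = -116
Area = |Σ|/2 = 58.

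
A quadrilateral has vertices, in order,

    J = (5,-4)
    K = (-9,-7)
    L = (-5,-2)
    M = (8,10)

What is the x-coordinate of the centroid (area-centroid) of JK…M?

19/18

Apply the shoelace formula. First the cross-terms c_i = x_i·y_{i+1} − x_{i+1}·y_i:
  -71, -17, -34, -82  ⇒  2A = -204, A = -102.
Then Σ (x_i + x_{i+1})·c_i = -646, so x̄ = -646 / (6·(-102)) = 19/18.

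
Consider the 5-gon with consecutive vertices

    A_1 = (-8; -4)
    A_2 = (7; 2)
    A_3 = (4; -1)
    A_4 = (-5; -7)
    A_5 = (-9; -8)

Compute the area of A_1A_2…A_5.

Apply the shoelace (surveyor's) formula: 2A = Σ (x_i·y_{i+1} − x_{i+1}·y_i), indices taken mod 5.
Σ = (12) + (-15) + (-33) + (-23) + (-28) = -87
Area = |Σ|/2 = 43.5.

43.5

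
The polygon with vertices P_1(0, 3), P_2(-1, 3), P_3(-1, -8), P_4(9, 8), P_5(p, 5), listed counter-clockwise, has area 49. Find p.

Write out the shoelace sum; only the two edges meeting at P_5 involve p:
2·Area = [(9·5 − p·8) + (p·3 − 0·5)] + 78
       = -5·p + 123 = 98
⇒ p = 5.

5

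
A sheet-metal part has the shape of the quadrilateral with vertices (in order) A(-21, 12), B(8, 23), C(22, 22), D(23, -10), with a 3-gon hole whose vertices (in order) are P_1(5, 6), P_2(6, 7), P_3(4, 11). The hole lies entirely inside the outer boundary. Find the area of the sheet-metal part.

781.5

Outer boundary:
Σ = (-579) + (-330) + (-726) + (66) = -1569
Area = |Σ|/2 = 784.5.
Hole:
Apply the shoelace formula: 2A = Σ (x_i·y_{i+1} − x_{i+1}·y_i), indices taken mod 3.
Cross-terms: -1, 38, -31  ⇒  Σ = 6
Area = |Σ|/2 = 3.
Net area = 784.5 − 3 = 781.5.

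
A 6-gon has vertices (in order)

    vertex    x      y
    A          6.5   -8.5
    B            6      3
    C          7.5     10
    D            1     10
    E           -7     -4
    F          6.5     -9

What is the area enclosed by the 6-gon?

Σ = (70.5) + (37.5) + (65) + (66) + (89) + (3.25) = 331.25
Area = |Σ|/2 = 165.625.

165.625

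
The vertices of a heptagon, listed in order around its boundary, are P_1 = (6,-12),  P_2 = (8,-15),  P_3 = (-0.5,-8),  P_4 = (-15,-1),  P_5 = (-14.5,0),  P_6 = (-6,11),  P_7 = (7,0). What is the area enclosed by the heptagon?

P_1→P_2: (6)(-15) − (8)(-12) = 6
P_2→P_3: (8)(-8) − (-0.5)(-15) = -71.5
P_3→P_4: (-0.5)(-1) − (-15)(-8) = -119.5
P_4→P_5: (-15)(0) − (-14.5)(-1) = -14.5
P_5→P_6: (-14.5)(11) − (-6)(0) = -159.5
P_6→P_7: (-6)(0) − (7)(11) = -77
P_7→P_1: (7)(-12) − (6)(0) = -84
Σ = -520
Area = |Σ|/2 = 260.

260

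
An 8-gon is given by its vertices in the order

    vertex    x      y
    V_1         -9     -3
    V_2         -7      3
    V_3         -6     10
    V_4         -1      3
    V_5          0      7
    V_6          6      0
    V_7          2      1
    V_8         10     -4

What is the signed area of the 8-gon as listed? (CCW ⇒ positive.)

-117.5

Apply the shoelace (surveyor's) formula: 2A = Σ (x_i·y_{i+1} − x_{i+1}·y_i), indices taken mod 8.
Σ = (-48) + (-52) + (-8) + (-7) + (-42) + (6) + (-18) + (-66) = -235
Signed area = Σ/2 = -117.5 (negative ⇒ clockwise traversal).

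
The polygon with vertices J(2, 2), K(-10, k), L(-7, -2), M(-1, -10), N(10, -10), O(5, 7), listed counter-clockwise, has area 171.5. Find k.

1

The doubled signed area Σ (x_i y_{i+1} − x_{i+1} y_i) is linear in k.
With k=0 it equals 334; the coefficient of k is 9 (from the two edges through K).
So 9·k + 334 = 2·171.5 = 343 ⇒ k = 1.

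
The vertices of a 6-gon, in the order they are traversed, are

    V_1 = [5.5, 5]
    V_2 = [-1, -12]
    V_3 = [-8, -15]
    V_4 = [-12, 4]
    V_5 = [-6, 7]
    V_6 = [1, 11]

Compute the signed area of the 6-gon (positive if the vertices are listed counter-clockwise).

Apply the shoelace (surveyor's) formula: 2A = Σ (x_i·y_{i+1} − x_{i+1}·y_i), indices taken mod 6.
Cross-terms: -61, -81, -212, -60, -73, -55.5  ⇒  Σ = -542.5
Signed area = Σ/2 = -271.25 (negative ⇒ clockwise traversal).

-271.25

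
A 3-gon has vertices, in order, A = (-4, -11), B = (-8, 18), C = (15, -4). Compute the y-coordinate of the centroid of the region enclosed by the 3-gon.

1

Apply the shoelace (surveyor's) formula. First the cross-terms c_i = x_i·y_{i+1} − x_{i+1}·y_i:
  -160, -238, -181  ⇒  2A = -579, A = -289.5.
Then Σ (y_i + y_{i+1})·c_i = -1737, so ȳ = -1737 / (6·(-289.5)) = 1.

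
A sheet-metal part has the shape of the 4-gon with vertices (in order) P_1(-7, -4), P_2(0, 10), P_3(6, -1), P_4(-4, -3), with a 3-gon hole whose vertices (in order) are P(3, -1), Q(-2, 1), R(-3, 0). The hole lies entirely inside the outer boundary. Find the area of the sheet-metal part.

75

Outer boundary:
Apply the shoelace formula: 2A = Σ (x_i·y_{i+1} − x_{i+1}·y_i), indices taken mod 4.
Σ = (-70) + (-60) + (-22) + (-5) = -157
Area = |Σ|/2 = 78.5.
Hole:
P→Q: (3)(1) − (-2)(-1) = 1
Q→R: (-2)(0) − (-3)(1) = 3
R→P: (-3)(-1) − (3)(0) = 3
Σ = 7
Area = |Σ|/2 = 3.5.
Net area = 78.5 − 3.5 = 75.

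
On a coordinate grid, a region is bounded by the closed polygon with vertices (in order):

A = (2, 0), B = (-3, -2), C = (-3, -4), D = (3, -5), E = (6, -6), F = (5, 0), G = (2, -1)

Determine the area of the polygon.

Apply the shoelace (surveyor's) formula: 2A = Σ (x_i·y_{i+1} − x_{i+1}·y_i), indices taken mod 7.
A→B: (2)(-2) − (-3)(0) = -4
B→C: (-3)(-4) − (-3)(-2) = 6
C→D: (-3)(-5) − (3)(-4) = 27
D→E: (3)(-6) − (6)(-5) = 12
E→F: (6)(0) − (5)(-6) = 30
F→G: (5)(-1) − (2)(0) = -5
G→A: (2)(0) − (2)(-1) = 2
Σ = 68
Area = |Σ|/2 = 34.

34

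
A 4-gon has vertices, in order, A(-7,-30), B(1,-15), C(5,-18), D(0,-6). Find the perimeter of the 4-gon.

|AB| = √((8)² + (15)²) = √289 = 17
|BC| = √((4)² + (-3)²) = √25 = 5
|CD| = √((-5)² + (12)²) = √169 = 13
|DA| = √((-7)² + (-24)²) = √625 = 25
Perimeter = 17 + 5 + 13 + 25 = 60.

60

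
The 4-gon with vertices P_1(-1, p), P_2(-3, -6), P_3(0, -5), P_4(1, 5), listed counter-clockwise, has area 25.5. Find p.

Write out the shoelace sum; only the two edges meeting at P_1 involve p:
2·Area = [(1·p − (-1)·5) + ((-1)·(-6) − (-3)·p)] + 20
       = 4·p + 31 = 51
⇒ p = 5.

5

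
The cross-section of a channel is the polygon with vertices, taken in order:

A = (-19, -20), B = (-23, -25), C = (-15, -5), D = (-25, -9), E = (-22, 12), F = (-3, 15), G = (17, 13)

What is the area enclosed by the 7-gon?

707

Apply the surveyor's formula: 2A = Σ (x_i·y_{i+1} − x_{i+1}·y_i), indices taken mod 7.
Σ = (15) + (-260) + (10) + (-498) + (-294) + (-294) + (-93) = -1414
Area = |Σ|/2 = 707.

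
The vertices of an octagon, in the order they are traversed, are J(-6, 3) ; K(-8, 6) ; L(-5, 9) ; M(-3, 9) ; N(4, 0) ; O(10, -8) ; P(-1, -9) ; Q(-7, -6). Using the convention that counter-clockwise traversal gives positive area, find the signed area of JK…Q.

Σ = (-12) + (-42) + (-18) + (-36) + (-32) + (-98) + (-57) + (-57) = -352
Signed area = Σ/2 = -176 (negative ⇒ clockwise traversal).

-176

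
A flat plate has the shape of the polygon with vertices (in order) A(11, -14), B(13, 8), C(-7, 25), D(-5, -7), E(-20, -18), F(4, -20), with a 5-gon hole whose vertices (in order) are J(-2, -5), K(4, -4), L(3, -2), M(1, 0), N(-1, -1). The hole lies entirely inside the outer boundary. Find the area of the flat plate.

Outer boundary:
Cross-terms: 270, 381, 174, -50, 472, 164  ⇒  Σ = 1411
Area = |Σ|/2 = 705.5.
Hole:
Apply the surveyor's formula: 2A = Σ (x_i·y_{i+1} − x_{i+1}·y_i), indices taken mod 5.
Cross-terms: 28, 4, 2, -1, 3  ⇒  Σ = 36
Area = |Σ|/2 = 18.
Net area = 705.5 − 18 = 687.5.

687.5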